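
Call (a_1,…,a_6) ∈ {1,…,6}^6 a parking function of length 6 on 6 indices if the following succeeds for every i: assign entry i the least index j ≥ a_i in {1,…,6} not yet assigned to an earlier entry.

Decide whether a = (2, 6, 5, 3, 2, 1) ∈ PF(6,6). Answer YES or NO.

YES

Sorted: b = (1, 2, 2, 3, 5, 6).
  b_1=1 ≤ 1
  b_2=2 ≤ 2
  b_3=2 ≤ 3
  b_4=3 ≤ 4
  b_5=5 ≤ 5
  b_6=6 ≤ 6
All bounds hold ⇒ YES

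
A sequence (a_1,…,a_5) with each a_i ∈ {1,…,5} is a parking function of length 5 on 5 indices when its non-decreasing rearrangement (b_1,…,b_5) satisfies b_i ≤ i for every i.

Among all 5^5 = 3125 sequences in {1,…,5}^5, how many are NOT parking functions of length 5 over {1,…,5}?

1829

|PF| = (6−5)·6^(5−1) = 1×1296 = 1296 [KW]
Check (3,4,4,5,3) → sorted (3,3,4,4,5): b_1=3>1, not a PF.
5^5 − 1296 = 3125 − 1296 = 1829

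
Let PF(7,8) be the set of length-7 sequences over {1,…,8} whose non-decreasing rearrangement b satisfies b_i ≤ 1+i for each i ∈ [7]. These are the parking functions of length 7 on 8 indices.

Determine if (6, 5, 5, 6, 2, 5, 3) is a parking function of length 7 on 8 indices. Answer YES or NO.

Sorted: b = (2, 3, 5, 5, 5, 6, 6).
  b_1=2 ≤ 2
  b_2=3 ≤ 3
  b_3=5 > 4
  fails at i=3 ⇒ NO

NO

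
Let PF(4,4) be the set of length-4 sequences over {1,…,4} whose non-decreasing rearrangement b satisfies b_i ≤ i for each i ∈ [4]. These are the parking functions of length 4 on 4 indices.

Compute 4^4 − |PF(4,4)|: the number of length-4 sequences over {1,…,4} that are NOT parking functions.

131

|PF(4,4)| = (5−4)·5^(4−1) = 1·125 = 125 (Pollak)
One tuple (2,3,3,3) → sorted (2,3,3,3): b_1=2>1, not a PF.
4^4 − 125 = 256 − 125 = 131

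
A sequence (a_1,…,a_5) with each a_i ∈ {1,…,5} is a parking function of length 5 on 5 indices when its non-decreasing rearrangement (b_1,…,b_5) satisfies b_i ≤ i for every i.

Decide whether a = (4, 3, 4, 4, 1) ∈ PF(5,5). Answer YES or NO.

Sorted: b = (1, 3, 4, 4, 4).
  b_1=1 ≤ 1
  b_2=3 > 2
  fails at i=2 ⇒ NO

NO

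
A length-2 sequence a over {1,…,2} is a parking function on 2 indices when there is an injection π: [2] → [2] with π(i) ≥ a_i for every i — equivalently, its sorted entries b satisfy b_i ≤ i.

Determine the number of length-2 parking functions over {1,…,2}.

3

|PF(2,2)| = (2−2+1)·(2+1)^(2−1) = 1 · 3 = 3
Example (1,2) → sorted (1,2): b_i ≤ i ∀i, a PF.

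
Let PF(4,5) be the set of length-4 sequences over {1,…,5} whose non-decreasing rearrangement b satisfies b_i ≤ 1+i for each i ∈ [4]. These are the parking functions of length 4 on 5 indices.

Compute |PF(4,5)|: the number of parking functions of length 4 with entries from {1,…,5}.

#PF = (6−4)·6^(4−1) = 2·216 = 432
One tuple (3,3,2,1) → sorted (1,2,3,3): b_i ≤ 1+i ∀i, a PF.

432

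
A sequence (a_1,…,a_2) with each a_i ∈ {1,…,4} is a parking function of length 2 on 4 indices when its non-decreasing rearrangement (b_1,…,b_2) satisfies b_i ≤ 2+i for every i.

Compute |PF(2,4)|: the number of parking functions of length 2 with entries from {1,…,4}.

#PF = (4+1−2)·(4+1)^{2−1} = 3·5 = 15
E.g. (2,4) → sorted (2,4): b_i ≤ 2+i ∀i, a PF.

15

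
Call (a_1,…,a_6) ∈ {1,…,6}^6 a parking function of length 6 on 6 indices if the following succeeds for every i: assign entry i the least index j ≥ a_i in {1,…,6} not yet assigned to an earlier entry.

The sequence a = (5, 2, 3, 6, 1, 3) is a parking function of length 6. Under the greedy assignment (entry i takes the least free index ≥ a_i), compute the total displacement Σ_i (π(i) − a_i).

Σπ = 21 ({1..6} each once); Σa = 5+2+3+6+1+3 = 20; disp = 21−20 = 1.

1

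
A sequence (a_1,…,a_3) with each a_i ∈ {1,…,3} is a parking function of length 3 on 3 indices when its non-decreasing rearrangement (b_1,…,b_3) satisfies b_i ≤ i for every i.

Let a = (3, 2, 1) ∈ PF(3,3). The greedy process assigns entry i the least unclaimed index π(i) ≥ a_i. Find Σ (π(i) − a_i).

0

Σπ = 6 ({1..3} each once); Σa = 3+2+1 = 6; disp = 6−6 = 0.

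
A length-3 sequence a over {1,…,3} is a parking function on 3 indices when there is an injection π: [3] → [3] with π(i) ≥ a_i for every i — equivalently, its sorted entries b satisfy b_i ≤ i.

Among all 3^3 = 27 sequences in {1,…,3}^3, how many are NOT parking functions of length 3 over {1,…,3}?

11

Count = (3+1−3)·(3+1)^{3−1} = 1 · 16 = 16 (Konheim–Weiss)
Check (3,3,2) → sorted (2,3,3): b_1=2>1, not a PF.
3^3 − 16 = 27 − 16 = 11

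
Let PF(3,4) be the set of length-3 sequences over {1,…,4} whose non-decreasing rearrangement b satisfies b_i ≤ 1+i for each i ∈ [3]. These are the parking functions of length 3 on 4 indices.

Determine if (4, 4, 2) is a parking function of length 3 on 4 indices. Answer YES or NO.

NO

Rearranged: b = (2, 4, 4).
  b_1=2 ≤ 2
  b_2=4 > 3
  fails at i=2 ⇒ NO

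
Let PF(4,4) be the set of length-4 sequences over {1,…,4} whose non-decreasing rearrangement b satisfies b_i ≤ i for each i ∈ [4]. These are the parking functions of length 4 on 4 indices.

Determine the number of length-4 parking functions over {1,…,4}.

Count = (5−4)·5^(4−1) = 1×125 = 125
Example (3,1,2,1) → sorted (1,1,2,3): b_i ≤ i ∀i, a PF.

125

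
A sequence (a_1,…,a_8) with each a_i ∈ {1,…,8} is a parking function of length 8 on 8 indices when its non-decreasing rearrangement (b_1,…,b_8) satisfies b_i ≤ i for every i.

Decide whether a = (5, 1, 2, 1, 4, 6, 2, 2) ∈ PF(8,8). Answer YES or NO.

Sorted: b = (1, 1, 2, 2, 2, 4, 5, 6).
  b_1=1 ≤ 1
  b_2=1 ≤ 2
  b_3=2 ≤ 3
  b_4=2 ≤ 4
  b_5=2 ≤ 5
  b_6=4 ≤ 6
  b_7=5 ≤ 7
  b_8=6 ≤ 8
All bounds hold ⇒ YES

YES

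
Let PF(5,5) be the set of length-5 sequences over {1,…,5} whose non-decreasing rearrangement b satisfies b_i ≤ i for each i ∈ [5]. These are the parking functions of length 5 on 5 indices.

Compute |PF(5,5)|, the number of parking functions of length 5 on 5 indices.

|PF(5,5)| = (6−5)·6^(5−1) = 1×1296 = 1296 (Pollak)
E.g. (2,2,2,2,1) → sorted (1,2,2,2,2): b_i ≤ i ∀i, a PF.

1296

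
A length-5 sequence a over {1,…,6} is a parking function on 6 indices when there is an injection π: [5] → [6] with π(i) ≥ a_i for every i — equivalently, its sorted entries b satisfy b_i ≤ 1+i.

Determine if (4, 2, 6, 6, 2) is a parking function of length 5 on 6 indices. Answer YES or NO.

Rearranged: b = (2, 2, 4, 6, 6).
  b_1=2 ≤ 2
  b_2=2 ≤ 3
  b_3=4 ≤ 4
  b_4=6 > 5
  fails at i=4 ⇒ NO

NO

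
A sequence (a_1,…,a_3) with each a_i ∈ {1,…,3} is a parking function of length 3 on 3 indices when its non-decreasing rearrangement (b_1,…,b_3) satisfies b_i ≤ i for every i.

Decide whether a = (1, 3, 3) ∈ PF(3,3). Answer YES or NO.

Order a: b = (1, 3, 3).
  b_1=1 ≤ 1
  b_2=3 > 2
  fails at i=2 ⇒ NO

NO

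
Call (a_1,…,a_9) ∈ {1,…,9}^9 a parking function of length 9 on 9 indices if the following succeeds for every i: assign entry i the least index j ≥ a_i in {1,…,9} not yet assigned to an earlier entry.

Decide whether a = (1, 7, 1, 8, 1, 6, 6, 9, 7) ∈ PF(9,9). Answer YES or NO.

NO

Order a: b = (1, 1, 1, 6, 6, 7, 7, 8, 9).
  b_1=1 ≤ 1
  b_2=1 ≤ 2
  b_3=1 ≤ 3
  b_4=6 > 4
  fails at i=4 ⇒ NO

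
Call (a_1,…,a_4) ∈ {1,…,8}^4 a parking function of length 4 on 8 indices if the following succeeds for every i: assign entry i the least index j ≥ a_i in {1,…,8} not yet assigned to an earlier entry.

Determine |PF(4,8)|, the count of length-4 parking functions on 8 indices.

#PF = (8−4+1)·(8+1)^(4−1) = 5 · 729 = 3645 (Konheim–Weiss)
Example (8,6,4,7) → sorted (4,6,7,8): b_i ≤ 4+i ∀i, a PF.

3645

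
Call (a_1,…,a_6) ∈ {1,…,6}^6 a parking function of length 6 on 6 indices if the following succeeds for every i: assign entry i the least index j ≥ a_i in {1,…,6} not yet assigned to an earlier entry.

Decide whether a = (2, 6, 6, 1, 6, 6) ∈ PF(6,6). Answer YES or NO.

Order a: b = (1, 2, 6, 6, 6, 6).
  b_1=1 ≤ 1
  b_2=2 ≤ 2
  b_3=6 > 3
  fails at i=3 ⇒ NO

NO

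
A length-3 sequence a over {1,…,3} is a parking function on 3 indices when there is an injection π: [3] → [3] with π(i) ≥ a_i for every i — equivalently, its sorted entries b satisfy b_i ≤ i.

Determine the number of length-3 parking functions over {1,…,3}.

16

Count = (4−3)·4^(3−1) = 1×16 = 16 [KW]
E.g. (1,1,2) → sorted (1,1,2): b_i ≤ i ∀i, a PF.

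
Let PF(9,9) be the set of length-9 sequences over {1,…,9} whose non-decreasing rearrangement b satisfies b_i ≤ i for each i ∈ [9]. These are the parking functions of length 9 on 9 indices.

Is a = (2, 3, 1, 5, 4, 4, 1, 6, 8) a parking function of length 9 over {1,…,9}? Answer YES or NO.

YES

Sorted: b = (1, 1, 2, 3, 4, 4, 5, 6, 8).
  b_1=1 ≤ 1
  b_2=1 ≤ 2
  b_3=2 ≤ 3
  b_4=3 ≤ 4
  b_5=4 ≤ 5
  b_6=4 ≤ 6
  b_7=5 ≤ 7
  b_8=6 ≤ 8
  b_9=8 ≤ 9
All bounds hold ⇒ YES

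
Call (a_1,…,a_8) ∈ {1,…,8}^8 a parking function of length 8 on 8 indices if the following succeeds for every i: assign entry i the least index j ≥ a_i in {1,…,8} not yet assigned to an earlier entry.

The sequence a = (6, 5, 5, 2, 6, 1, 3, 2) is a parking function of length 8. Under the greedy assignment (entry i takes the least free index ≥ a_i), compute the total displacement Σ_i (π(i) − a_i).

Σπ = 36 ({1..8} each once); Σa = 6+5+5+2+6+1+3+2 = 30; disp = 36−30 = 6.

6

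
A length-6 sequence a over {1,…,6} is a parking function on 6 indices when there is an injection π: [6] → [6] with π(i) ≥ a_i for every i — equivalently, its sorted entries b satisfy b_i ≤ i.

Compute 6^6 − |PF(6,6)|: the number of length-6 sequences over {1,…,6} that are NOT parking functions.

#PF = (7−6)·7^(6−1) = 1·16807 = 16807 [KW]
E.g. (6,3,5,5,4,6) → sorted (3,4,5,5,6,6): b_1=3>1, not a PF.
6^6 − 16807 = 46656 − 16807 = 29849

29849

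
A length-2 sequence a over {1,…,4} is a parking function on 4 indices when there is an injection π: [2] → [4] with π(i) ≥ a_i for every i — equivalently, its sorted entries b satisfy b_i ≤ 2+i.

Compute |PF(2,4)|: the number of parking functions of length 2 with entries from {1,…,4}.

Count = 3·5^1 = 3·5 = 15 (Konheim–Weiss)
Example (1,2) → sorted (1,2): b_i ≤ 2+i ∀i, a PF.

15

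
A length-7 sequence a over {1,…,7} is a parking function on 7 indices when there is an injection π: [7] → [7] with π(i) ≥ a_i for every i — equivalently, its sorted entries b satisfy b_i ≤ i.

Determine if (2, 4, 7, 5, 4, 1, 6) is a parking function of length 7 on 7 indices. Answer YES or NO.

NO

Sorted: b = (1, 2, 4, 4, 5, 6, 7).
  b_1=1 ≤ 1
  b_2=2 ≤ 2
  b_3=4 > 3
  fails at i=3 ⇒ NO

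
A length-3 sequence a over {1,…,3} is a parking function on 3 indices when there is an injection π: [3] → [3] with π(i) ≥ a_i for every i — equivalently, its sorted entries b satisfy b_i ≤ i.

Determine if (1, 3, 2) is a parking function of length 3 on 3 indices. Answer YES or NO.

Sorted: b = (1, 2, 3).
  b_1=1 ≤ 1
  b_2=2 ≤ 2
  b_3=3 ≤ 3
All bounds hold ⇒ YES

YES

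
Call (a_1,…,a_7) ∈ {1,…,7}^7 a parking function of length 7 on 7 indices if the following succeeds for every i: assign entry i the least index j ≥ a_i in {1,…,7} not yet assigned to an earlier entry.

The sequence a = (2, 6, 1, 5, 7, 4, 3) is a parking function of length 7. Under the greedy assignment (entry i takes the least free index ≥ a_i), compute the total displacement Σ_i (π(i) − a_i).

Σπ = 7·8/2 = 28 (π permutes [7]); Σa = 2+6+1+5+7+4+3 = 28; disp = 28−28 = 0.

0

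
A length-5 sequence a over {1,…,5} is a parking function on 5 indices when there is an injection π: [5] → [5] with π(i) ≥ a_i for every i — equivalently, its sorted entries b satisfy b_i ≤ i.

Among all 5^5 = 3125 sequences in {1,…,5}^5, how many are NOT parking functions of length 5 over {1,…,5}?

#PF = (5−5+1)·(5+1)^(5−1) = 1×1296 = 1296 (Pollak)
Example (5,2,1,5,5) → sorted (1,2,5,5,5): b_3=5>3, not a PF.
So 3125 − 1296 = 1829 fail.

1829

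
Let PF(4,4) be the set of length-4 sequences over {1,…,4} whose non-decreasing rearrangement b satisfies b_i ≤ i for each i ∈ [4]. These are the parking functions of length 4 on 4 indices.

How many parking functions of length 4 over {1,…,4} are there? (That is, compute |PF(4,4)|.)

125

#PF = (5−4)·5^(4−1) = 1×125 = 125 (Pollak)
Check (4,3,1,2) → sorted (1,2,3,4): b_i ≤ i ∀i, a PF.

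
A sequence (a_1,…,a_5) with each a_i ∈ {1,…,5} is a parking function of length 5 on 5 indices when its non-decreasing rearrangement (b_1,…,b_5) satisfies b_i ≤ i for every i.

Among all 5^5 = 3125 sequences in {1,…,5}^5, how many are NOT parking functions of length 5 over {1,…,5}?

#PF = (6−5)·6^(5−1) = 1 · 1296 = 1296
E.g. (5,4,4,3,4) → sorted (3,4,4,4,5): b_1=3>1, not a PF.
Total 3125; non-PF = 3125−1296 = 1829

1829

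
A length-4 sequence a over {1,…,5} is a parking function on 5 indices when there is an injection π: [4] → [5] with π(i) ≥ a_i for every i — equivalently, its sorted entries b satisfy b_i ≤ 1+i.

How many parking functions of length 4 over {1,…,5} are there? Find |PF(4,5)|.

432

|PF| = (5+1−4)·(5+1)^{4−1} = 2×216 = 432 [KW]
One tuple (2,3,2,1) → sorted (1,2,2,3): b_i ≤ 1+i ∀i, a PF.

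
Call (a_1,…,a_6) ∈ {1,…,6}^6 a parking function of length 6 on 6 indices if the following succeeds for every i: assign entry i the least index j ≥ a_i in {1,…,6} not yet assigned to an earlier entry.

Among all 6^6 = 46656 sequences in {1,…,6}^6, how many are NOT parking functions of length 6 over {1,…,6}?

29849

Count = 1·7^5 = 1×16807 = 16807 [KW]
Example (3,4,6,5,4,5) → sorted (3,4,4,5,5,6): b_1=3>1, not a PF.
So 46656 − 16807 = 29849 fail.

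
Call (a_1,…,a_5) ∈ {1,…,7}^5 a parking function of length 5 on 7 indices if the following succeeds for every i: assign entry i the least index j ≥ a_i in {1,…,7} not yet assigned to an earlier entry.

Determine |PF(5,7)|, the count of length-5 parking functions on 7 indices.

12288

|PF(5,7)| = (8−5)·8^(5−1) = 3×4096 = 12288 (Pollak)
Check (3,4,4,4,7) → sorted (3,4,4,4,7): b_i ≤ 2+i ∀i, a PF.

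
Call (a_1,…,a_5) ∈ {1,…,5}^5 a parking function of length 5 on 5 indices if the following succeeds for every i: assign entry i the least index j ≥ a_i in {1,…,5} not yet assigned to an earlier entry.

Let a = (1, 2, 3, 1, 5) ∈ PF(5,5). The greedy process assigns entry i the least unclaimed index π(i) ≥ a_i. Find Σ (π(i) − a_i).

Σπ = 5·6/2 = 15 (π permutes [5]); Σa = 1+2+3+1+5 = 12; disp = 15−12 = 3.

3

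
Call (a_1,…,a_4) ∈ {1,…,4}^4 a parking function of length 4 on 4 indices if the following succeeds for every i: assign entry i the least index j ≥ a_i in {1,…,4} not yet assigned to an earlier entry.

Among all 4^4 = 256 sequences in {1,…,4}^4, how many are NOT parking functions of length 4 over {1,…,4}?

Count = (4−4+1)·(4+1)^(4−1) = 1·125 = 125 (Pollak)
Check (3,2,4,3) → sorted (2,3,3,4): b_1=2>1, not a PF.
So 256 − 125 = 131 fail.

131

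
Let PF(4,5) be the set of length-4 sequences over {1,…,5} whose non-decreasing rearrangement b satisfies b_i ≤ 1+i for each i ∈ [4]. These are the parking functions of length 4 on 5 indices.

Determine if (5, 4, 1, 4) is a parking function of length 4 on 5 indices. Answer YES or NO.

Rearranged: b = (1, 4, 4, 5).
  b_1=1 ≤ 2
  b_2=4 > 3
  fails at i=2 ⇒ NO

NO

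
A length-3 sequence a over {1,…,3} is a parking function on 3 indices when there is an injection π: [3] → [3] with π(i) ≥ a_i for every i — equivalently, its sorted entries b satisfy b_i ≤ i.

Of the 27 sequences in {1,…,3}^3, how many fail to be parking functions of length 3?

|PF| = 1·4^2 = 1×16 = 16 (Konheim–Weiss)
Example (3,2,2) → sorted (2,2,3): b_1=2>1, not a PF.
3^3 − 16 = 27 − 16 = 11

11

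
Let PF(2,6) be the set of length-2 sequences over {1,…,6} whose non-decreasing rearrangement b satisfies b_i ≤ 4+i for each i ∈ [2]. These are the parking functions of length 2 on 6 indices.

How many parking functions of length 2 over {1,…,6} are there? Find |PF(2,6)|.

35

#PF = (7−2)·7^(2−1) = 5×7 = 35
E.g. (3,6) → sorted (3,6): b_i ≤ 4+i ∀i, a PF.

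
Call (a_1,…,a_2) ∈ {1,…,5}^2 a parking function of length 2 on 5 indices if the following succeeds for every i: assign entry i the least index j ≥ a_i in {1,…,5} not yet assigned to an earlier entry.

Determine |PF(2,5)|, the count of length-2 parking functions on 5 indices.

24

|PF| = (6−2)·6^(2−1) = 4·6 = 24 (Pollak)
Example (2,5) → sorted (2,5): b_i ≤ 3+i ∀i, a PF.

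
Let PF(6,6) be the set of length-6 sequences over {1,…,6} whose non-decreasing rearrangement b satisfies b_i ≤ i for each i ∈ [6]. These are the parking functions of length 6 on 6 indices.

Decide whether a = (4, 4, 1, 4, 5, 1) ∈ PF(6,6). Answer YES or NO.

NO

Rearranged: b = (1, 1, 4, 4, 4, 5).
  b_1=1 ≤ 1
  b_2=1 ≤ 2
  b_3=4 > 3
  fails at i=3 ⇒ NO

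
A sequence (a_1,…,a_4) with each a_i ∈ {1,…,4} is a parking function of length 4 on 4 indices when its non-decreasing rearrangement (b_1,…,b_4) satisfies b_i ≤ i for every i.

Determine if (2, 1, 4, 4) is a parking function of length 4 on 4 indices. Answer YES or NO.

Rearranged: b = (1, 2, 4, 4).
  b_1=1 ≤ 1
  b_2=2 ≤ 2
  b_3=4 > 3
  fails at i=3 ⇒ NO

NO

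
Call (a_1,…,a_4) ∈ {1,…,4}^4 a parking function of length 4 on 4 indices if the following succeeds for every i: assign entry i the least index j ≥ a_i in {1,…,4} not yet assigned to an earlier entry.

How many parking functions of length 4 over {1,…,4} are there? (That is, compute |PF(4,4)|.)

125

|PF| = (5−4)·5^(4−1) = 1 · 125 = 125 (Pollak)
E.g. (1,4,2,2) → sorted (1,2,2,4): b_i ≤ i ∀i, a PF.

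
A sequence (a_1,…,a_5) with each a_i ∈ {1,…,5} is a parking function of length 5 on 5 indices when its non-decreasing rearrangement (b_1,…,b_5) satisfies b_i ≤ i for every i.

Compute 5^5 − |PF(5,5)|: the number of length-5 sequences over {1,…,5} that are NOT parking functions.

|PF| = (5+1−5)·(5+1)^{5−1} = 1·1296 = 1296 (Pollak)
One tuple (4,3,2,5,4) → sorted (2,3,4,4,5): b_1=2>1, not a PF.
Total 3125; non-PF = 3125−1296 = 1829

1829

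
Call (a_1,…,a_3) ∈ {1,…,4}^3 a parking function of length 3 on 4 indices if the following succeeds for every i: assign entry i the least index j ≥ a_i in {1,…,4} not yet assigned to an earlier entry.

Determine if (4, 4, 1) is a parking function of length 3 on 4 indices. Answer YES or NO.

Sorted: b = (1, 4, 4).
  b_1=1 ≤ 2
  b_2=4 > 3
  fails at i=2 ⇒ NO

NO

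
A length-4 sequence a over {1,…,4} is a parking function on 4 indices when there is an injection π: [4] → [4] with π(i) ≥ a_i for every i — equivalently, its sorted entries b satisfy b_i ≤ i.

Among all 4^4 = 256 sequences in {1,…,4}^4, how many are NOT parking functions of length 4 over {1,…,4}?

|PF(4,4)| = (5−4)·5^(4−1) = 1×125 = 125 (Konheim–Weiss)
E.g. (4,4,2,4) → sorted (2,4,4,4): b_1=2>1, not a PF.
Total 256; non-PF = 256−125 = 131

131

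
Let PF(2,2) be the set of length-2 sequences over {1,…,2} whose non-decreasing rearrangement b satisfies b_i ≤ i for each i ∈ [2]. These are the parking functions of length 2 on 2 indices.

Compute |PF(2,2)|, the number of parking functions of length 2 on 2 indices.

3

Count = (2+1−2)·(2+1)^{2−1} = 1×3 = 3
Check (1,1) → sorted (1,1): b_i ≤ i ∀i, a PF.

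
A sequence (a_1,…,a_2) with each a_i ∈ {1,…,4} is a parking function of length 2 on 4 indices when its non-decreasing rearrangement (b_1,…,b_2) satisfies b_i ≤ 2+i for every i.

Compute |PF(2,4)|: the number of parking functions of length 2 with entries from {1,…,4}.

#PF = (5−2)·5^(2−1) = 3×5 = 15
Check (2,3) → sorted (2,3): b_i ≤ 2+i ∀i, a PF.

15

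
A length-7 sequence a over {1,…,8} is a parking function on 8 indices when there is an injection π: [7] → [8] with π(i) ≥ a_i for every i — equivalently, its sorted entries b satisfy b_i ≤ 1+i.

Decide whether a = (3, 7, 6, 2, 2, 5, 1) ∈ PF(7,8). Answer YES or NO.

Order a: b = (1, 2, 2, 3, 5, 6, 7).
  b_1=1 ≤ 2
  b_2=2 ≤ 3
  b_3=2 ≤ 4
  b_4=3 ≤ 5
  b_5=5 ≤ 6
  b_6=6 ≤ 7
  b_7=7 ≤ 8
All bounds hold ⇒ YES

YES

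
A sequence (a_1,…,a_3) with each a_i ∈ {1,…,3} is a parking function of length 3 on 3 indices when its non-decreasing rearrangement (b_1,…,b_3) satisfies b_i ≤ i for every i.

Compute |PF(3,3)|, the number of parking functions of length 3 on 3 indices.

16

#PF = (4−3)·4^(3−1) = 1 · 16 = 16
Check (1,1,3) → sorted (1,1,3): b_i ≤ i ∀i, a PF.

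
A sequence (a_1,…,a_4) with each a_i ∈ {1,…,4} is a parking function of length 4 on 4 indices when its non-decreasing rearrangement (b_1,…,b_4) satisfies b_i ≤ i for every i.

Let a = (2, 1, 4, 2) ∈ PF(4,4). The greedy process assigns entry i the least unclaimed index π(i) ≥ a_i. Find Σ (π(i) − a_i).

1

Σπ = 4·5/2 = 10 (π permutes [4]); Σa = 2+1+4+2 = 9; disp = 10−9 = 1.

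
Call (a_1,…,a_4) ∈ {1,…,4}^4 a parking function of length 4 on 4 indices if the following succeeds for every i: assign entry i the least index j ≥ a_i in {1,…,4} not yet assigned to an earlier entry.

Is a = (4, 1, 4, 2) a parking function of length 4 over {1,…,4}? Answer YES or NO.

NO

Sorted: b = (1, 2, 4, 4).
  b_1=1 ≤ 1
  b_2=2 ≤ 2
  b_3=4 > 3
  fails at i=3 ⇒ NO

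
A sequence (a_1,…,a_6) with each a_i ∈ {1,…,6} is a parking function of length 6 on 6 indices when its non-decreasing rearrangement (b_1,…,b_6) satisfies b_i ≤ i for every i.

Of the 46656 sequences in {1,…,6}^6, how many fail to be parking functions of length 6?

29849

|PF| = (6+1−6)·(6+1)^{6−1} = 1·16807 = 16807
E.g. (2,5,5,3,6,3) → sorted (2,3,3,5,5,6): b_1=2>1, not a PF.
Total 46656; non-PF = 46656−16807 = 29849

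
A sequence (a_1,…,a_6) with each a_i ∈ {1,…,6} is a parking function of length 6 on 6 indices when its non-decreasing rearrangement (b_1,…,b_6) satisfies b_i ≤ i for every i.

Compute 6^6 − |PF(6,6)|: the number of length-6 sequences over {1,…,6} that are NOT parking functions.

29849

|PF| = (6−6+1)·(6+1)^(6−1) = 1 · 16807 = 16807
Example (1,2,5,5,6,5) → sorted (1,2,5,5,5,6): b_3=5>3, not a PF.
Total 46656; non-PF = 46656−16807 = 29849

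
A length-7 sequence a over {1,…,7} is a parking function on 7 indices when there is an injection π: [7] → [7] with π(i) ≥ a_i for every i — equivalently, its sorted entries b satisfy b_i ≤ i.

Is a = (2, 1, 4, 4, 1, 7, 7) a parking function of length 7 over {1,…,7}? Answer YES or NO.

NO

Order a: b = (1, 1, 2, 4, 4, 7, 7).
  b_1=1 ≤ 1
  b_2=1 ≤ 2
  b_3=2 ≤ 3
  b_4=4 ≤ 4
  b_5=4 ≤ 5
  b_6=7 > 6
  fails at i=6 ⇒ NO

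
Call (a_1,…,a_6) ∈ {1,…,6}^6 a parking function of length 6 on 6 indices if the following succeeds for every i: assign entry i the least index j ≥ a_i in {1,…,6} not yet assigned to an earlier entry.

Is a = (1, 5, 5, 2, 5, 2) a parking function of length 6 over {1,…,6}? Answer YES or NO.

NO

Sorted: b = (1, 2, 2, 5, 5, 5).
  b_1=1 ≤ 1
  b_2=2 ≤ 2
  b_3=2 ≤ 3
  b_4=5 > 4
  fails at i=4 ⇒ NO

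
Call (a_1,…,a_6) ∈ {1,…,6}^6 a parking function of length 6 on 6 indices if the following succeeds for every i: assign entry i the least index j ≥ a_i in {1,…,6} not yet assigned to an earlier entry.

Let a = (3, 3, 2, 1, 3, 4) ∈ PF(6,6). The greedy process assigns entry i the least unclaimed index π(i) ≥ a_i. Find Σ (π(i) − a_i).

Σπ(i) = 1+…+6 = 21; Σa = 3+3+2+1+3+4 = 16; disp = 21−16 = 5.

5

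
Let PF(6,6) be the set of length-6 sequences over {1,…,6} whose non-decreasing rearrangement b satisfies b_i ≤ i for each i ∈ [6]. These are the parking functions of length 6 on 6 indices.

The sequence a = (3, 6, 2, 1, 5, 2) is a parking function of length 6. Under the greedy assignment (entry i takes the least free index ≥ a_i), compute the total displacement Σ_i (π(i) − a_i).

2

Σπ = 6·7/2 = 21 (π permutes [6]); Σa = 3+6+2+1+5+2 = 19; disp = 21−19 = 2.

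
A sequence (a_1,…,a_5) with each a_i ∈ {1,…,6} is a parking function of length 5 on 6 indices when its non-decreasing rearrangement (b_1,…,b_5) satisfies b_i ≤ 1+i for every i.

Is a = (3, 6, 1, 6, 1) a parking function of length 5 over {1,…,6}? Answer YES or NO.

Sorted: b = (1, 1, 3, 6, 6).
  b_1=1 ≤ 2
  b_2=1 ≤ 3
  b_3=3 ≤ 4
  b_4=6 > 5
  fails at i=4 ⇒ NO

NO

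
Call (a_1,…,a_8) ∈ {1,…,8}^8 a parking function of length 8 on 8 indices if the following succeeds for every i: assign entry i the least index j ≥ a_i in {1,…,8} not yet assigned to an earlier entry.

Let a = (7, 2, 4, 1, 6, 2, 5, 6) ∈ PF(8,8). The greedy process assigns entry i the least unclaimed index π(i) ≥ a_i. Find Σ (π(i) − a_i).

3

Σπ = 8·9/2 = 36 (π permutes [8]); Σa = 7+2+4+1+6+2+5+6 = 33; disp = 36−33 = 3.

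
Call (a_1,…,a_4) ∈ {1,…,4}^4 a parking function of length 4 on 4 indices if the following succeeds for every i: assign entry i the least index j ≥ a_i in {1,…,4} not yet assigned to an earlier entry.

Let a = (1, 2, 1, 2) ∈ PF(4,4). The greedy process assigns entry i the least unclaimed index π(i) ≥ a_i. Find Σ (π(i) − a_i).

4

Σπ = 10 ({1..4} each once); Σa = 1+2+1+2 = 6; disp = 10−6 = 4.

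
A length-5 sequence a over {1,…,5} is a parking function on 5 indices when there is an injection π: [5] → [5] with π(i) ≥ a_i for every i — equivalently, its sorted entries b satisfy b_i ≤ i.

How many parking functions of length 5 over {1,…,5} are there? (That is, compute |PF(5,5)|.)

1296

Count = 1·6^4 = 1×1296 = 1296 (Pollak)
Check (1,4,1,1,5) → sorted (1,1,1,4,5): b_i ≤ i ∀i, a PF.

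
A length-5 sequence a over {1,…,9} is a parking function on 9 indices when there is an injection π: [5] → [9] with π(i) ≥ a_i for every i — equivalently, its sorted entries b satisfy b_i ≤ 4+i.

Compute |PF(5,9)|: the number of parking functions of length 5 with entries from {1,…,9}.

Count = 5·10^4 = 5·10000 = 50000 [KW]
Example (6,7,5,4,7) → sorted (4,5,6,7,7): b_i ≤ 4+i ∀i, a PF.

50000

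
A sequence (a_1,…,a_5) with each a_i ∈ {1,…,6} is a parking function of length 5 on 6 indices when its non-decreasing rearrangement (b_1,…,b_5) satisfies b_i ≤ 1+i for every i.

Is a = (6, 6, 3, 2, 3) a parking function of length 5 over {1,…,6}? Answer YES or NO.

Sorted: b = (2, 3, 3, 6, 6).
  b_1=2 ≤ 2
  b_2=3 ≤ 3
  b_3=3 ≤ 4
  b_4=6 > 5
  fails at i=4 ⇒ NO

NO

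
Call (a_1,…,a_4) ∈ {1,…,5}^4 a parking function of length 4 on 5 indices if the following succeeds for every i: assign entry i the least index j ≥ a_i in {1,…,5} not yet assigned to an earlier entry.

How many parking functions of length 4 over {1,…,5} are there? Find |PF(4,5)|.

432

|PF(4,5)| = (5−4+1)·(5+1)^(4−1) = 2×216 = 432
Check (5,4,3,2) → sorted (2,3,4,5): b_i ≤ 1+i ∀i, a PF.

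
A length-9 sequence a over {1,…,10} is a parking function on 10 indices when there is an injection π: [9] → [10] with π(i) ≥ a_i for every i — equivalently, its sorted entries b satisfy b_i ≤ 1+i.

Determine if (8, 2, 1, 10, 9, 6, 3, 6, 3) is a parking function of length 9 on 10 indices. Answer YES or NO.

YES

Order a: b = (1, 2, 3, 3, 6, 6, 8, 9, 10).
  b_1=1 ≤ 2
  b_2=2 ≤ 3
  b_3=3 ≤ 4
  b_4=3 ≤ 5
  b_5=6 ≤ 6
  b_6=6 ≤ 7
  b_7=8 ≤ 8
  b_8=9 ≤ 9
  b_9=10 ≤ 10
All bounds hold ⇒ YES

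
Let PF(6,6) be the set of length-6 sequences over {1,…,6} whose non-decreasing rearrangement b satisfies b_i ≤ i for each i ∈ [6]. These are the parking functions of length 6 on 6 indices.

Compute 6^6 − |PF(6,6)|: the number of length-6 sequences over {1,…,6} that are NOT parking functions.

29849

Count = 1·7^5 = 1·16807 = 16807 (Konheim–Weiss)
One tuple (4,6,5,5,2,5) → sorted (2,4,5,5,5,6): b_1=2>1, not a PF.
So 46656 − 16807 = 29849 fail.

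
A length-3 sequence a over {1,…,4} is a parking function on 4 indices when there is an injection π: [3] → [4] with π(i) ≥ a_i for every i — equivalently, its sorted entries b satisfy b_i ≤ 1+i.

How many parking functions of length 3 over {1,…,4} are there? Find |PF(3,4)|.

50

Count = (5−3)·5^(3−1) = 2·25 = 50 (Pollak)
E.g. (1,3,3) → sorted (1,3,3): b_i ≤ 1+i ∀i, a PF.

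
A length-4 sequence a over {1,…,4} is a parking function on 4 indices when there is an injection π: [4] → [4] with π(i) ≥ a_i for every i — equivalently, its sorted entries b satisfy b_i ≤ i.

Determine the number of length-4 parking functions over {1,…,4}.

|PF| = (4−4+1)·(4+1)^(4−1) = 1·125 = 125 [KW]
Example (1,1,1,4) → sorted (1,1,1,4): b_i ≤ i ∀i, a PF.

125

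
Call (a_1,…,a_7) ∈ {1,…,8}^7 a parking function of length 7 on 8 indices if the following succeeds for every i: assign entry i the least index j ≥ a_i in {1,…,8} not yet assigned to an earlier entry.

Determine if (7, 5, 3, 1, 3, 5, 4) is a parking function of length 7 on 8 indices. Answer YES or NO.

Sorted: b = (1, 3, 3, 4, 5, 5, 7).
  b_1=1 ≤ 2
  b_2=3 ≤ 3
  b_3=3 ≤ 4
  b_4=4 ≤ 5
  b_5=5 ≤ 6
  b_6=5 ≤ 7
  b_7=7 ≤ 8
All bounds hold ⇒ YES

YES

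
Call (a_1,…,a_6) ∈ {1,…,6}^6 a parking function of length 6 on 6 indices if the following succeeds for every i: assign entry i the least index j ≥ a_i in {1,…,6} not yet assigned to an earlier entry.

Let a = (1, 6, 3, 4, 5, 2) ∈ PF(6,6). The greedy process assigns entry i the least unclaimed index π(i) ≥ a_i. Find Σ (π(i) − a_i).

Σπ = 21 ({1..6} each once); Σa = 1+6+3+4+5+2 = 21; disp = 21−21 = 0.

0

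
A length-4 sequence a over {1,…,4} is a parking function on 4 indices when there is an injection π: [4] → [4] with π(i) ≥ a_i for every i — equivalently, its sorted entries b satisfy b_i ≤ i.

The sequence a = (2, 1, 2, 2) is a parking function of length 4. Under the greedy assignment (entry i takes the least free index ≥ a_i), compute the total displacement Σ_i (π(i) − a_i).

3

Σπ = 4·5/2 = 10 (π permutes [4]); Σa = 2+1+2+2 = 7; disp = 10−7 = 3.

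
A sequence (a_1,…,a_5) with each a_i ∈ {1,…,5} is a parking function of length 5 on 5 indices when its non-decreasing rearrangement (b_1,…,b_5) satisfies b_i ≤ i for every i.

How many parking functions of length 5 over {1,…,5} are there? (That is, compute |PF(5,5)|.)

1296

|PF| = (5−5+1)·(5+1)^(5−1) = 1 · 1296 = 1296 [KW]
One tuple (2,5,1,3,1) → sorted (1,1,2,3,5): b_i ≤ i ∀i, a PF.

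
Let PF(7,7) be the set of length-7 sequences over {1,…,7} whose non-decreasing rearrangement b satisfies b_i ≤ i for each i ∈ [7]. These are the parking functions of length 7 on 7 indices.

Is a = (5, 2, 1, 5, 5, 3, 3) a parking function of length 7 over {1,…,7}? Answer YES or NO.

Order a: b = (1, 2, 3, 3, 5, 5, 5).
  b_1=1 ≤ 1
  b_2=2 ≤ 2
  b_3=3 ≤ 3
  b_4=3 ≤ 4
  b_5=5 ≤ 5
  b_6=5 ≤ 6
  b_7=5 ≤ 7
All bounds hold ⇒ YES

YES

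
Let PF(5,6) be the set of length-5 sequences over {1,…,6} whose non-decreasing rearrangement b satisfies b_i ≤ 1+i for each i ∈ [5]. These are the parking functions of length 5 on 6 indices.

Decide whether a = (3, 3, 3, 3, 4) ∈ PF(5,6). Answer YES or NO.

Order a: b = (3, 3, 3, 3, 4).
  b_1=3 > 2
  fails at i=1 ⇒ NO

NO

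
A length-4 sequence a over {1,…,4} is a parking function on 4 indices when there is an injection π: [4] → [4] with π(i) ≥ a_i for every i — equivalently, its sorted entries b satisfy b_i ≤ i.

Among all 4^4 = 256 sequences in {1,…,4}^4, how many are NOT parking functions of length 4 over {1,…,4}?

#PF = (4+1−4)·(4+1)^{4−1} = 1×125 = 125 [KW]
One tuple (2,2,3,4) → sorted (2,2,3,4): b_1=2>1, not a PF.
So 256 − 125 = 131 fail.

131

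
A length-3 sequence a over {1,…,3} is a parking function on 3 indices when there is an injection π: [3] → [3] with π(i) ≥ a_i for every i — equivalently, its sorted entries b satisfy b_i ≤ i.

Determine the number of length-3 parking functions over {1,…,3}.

16

|PF(3,3)| = (4−3)·4^(3−1) = 1×16 = 16 (Konheim–Weiss)
E.g. (1,2,1) → sorted (1,1,2): b_i ≤ i ∀i, a PF.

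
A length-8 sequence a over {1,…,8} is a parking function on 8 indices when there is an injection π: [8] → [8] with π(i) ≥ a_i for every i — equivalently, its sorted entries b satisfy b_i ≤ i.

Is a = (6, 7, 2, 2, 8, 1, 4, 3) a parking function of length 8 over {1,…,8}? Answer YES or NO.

Order a: b = (1, 2, 2, 3, 4, 6, 7, 8).
  b_1=1 ≤ 1
  b_2=2 ≤ 2
  b_3=2 ≤ 3
  b_4=3 ≤ 4
  b_5=4 ≤ 5
  b_6=6 ≤ 6
  b_7=7 ≤ 7
  b_8=8 ≤ 8
All bounds hold ⇒ YES

YES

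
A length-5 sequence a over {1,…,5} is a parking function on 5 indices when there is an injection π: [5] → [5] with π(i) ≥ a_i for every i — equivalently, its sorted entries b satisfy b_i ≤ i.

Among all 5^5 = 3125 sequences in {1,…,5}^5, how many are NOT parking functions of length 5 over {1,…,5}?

1829

Count = (5−5+1)·(5+1)^(5−1) = 1×1296 = 1296 (Konheim–Weiss)
E.g. (5,4,3,3,5) → sorted (3,3,4,5,5): b_1=3>1, not a PF.
5^5 − 1296 = 3125 − 1296 = 1829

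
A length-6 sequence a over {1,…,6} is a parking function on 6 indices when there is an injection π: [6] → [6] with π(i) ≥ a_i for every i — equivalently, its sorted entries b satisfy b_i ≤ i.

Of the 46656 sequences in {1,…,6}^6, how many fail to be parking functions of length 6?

29849

|PF(6,6)| = (6+1−6)·(6+1)^{6−1} = 1 · 16807 = 16807 (Pollak)
One tuple (2,4,3,5,2,2) → sorted (2,2,2,3,4,5): b_1=2>1, not a PF.
Total 46656; non-PF = 46656−16807 = 29849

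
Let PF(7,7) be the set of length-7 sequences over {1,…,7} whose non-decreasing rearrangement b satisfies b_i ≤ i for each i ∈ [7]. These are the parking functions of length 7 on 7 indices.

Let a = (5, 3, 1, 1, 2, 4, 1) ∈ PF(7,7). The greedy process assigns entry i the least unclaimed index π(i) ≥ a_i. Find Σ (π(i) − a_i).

11

Σπ(i) = 1+…+7 = 28; Σa = 5+3+1+1+2+4+1 = 17; disp = 28−17 = 11.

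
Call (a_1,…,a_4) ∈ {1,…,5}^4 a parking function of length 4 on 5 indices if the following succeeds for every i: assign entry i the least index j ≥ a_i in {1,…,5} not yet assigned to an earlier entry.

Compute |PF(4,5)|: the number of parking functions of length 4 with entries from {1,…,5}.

#PF = 2·6^3 = 2×216 = 432 [KW]
Check (5,1,4,2) → sorted (1,2,4,5): b_i ≤ 1+i ∀i, a PF.

432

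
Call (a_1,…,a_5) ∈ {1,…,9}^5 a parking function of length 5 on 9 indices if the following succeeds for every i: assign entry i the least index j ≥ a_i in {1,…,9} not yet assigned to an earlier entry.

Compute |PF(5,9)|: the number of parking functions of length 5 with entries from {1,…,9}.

|PF| = (9+1−5)·(9+1)^{5−1} = 5×10000 = 50000 (Pollak)
One tuple (1,7,5,8,2) → sorted (1,2,5,7,8): b_i ≤ 4+i ∀i, a PF.

50000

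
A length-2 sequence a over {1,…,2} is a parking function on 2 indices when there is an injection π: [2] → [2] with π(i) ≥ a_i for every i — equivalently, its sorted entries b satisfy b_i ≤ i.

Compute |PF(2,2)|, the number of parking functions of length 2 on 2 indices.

3

#PF = (3−2)·3^(2−1) = 1×3 = 3 (Konheim–Weiss)
One tuple (1,1) → sorted (1,1): b_i ≤ i ∀i, a PF.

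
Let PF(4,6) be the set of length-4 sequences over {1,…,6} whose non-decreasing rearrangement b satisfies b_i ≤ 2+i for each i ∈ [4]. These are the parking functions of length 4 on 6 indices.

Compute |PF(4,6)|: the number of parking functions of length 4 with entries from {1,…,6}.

1029

Count = (7−4)·7^(4−1) = 3·343 = 1029 (Konheim–Weiss)
Example (3,2,4,1) → sorted (1,2,3,4): b_i ≤ 2+i ∀i, a PF.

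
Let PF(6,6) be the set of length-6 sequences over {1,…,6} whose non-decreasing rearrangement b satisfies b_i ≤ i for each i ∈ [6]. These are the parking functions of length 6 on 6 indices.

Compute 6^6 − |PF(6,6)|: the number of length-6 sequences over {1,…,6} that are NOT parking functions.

29849

|PF| = (6−6+1)·(6+1)^(6−1) = 1·16807 = 16807 (Pollak)
Check (5,6,6,4,4,5) → sorted (4,4,5,5,6,6): b_1=4>1, not a PF.
Total 46656; non-PF = 46656−16807 = 29849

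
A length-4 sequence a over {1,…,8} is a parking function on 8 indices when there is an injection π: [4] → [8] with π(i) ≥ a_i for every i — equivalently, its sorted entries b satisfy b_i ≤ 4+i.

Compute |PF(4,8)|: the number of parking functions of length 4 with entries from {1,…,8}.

Count = 5·9^3 = 5·729 = 3645 (Konheim–Weiss)
Check (8,1,2,2) → sorted (1,2,2,8): b_i ≤ 4+i ∀i, a PF.

3645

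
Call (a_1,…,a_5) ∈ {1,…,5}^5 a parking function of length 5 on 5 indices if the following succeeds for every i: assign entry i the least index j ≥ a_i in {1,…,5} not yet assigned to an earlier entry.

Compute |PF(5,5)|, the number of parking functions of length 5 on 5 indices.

|PF(5,5)| = 1·6^4 = 1 · 1296 = 1296 [KW]
Example (1,1,4,3,3) → sorted (1,1,3,3,4): b_i ≤ i ∀i, a PF.

1296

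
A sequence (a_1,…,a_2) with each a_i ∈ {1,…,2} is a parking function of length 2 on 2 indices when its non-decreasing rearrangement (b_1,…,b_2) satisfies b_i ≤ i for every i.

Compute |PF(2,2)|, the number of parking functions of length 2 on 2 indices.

3

Count = (2+1−2)·(2+1)^{2−1} = 1·3 = 3
Check (1,1) → sorted (1,1): b_i ≤ i ∀i, a PF.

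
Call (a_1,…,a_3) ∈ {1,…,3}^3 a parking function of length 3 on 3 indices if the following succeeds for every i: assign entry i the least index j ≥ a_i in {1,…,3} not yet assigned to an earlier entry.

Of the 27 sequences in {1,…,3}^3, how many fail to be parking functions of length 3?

|PF| = (4−3)·4^(3−1) = 1 · 16 = 16 (Konheim–Weiss)
One tuple (2,3,3) → sorted (2,3,3): b_1=2>1, not a PF.
3^3 − 16 = 27 − 16 = 11

11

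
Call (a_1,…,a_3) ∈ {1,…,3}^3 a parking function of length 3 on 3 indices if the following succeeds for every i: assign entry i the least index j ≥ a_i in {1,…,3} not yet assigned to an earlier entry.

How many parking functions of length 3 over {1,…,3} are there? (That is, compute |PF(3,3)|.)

|PF| = 1·4^2 = 1·16 = 16 (Pollak)
One tuple (1,1,1) → sorted (1,1,1): b_i ≤ i ∀i, a PF.

16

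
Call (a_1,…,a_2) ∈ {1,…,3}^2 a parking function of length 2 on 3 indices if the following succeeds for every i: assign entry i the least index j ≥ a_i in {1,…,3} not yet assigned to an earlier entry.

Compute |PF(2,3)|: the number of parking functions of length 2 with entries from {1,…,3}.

8

|PF| = (3+1−2)·(3+1)^{2−1} = 2·4 = 8 [KW]
One tuple (2,3) → sorted (2,3): b_i ≤ 1+i ∀i, a PF.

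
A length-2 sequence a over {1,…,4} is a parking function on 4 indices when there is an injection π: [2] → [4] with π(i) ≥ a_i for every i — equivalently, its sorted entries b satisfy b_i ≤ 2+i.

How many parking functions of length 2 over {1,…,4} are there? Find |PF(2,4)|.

15

|PF| = (4+1−2)·(4+1)^{2−1} = 3·5 = 15 (Pollak)
Check (4,2) → sorted (2,4): b_i ≤ 2+i ∀i, a PF.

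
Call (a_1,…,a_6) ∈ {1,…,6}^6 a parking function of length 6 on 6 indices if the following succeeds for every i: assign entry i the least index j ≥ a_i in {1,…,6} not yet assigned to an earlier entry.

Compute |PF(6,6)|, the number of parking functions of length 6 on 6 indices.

Count = 1·7^5 = 1 · 16807 = 16807 (Konheim–Weiss)
Check (1,2,3,5,4,4) → sorted (1,2,3,4,4,5): b_i ≤ i ∀i, a PF.

16807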